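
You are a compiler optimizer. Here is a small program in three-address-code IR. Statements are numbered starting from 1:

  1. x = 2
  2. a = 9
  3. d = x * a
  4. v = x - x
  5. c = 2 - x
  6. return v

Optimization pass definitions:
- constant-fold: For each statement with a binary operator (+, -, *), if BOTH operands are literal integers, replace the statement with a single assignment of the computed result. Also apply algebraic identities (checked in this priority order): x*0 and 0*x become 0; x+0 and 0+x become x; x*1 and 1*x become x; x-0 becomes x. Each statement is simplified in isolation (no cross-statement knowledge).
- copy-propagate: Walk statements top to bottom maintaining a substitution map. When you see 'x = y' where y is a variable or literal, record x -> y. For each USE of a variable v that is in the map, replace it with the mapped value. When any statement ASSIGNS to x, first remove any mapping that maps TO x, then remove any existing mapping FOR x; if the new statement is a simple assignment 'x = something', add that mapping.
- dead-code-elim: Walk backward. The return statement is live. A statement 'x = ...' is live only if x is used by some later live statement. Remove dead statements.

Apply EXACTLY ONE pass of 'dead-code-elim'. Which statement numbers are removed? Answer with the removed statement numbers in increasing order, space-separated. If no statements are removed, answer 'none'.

Backward liveness scan:
Stmt 1 'x = 2': KEEP (x is live); live-in = []
Stmt 2 'a = 9': DEAD (a not in live set ['x'])
Stmt 3 'd = x * a': DEAD (d not in live set ['x'])
Stmt 4 'v = x - x': KEEP (v is live); live-in = ['x']
Stmt 5 'c = 2 - x': DEAD (c not in live set ['v'])
Stmt 6 'return v': KEEP (return); live-in = ['v']
Removed statement numbers: [2, 3, 5]
Surviving IR:
  x = 2
  v = x - x
  return v

Answer: 2 3 5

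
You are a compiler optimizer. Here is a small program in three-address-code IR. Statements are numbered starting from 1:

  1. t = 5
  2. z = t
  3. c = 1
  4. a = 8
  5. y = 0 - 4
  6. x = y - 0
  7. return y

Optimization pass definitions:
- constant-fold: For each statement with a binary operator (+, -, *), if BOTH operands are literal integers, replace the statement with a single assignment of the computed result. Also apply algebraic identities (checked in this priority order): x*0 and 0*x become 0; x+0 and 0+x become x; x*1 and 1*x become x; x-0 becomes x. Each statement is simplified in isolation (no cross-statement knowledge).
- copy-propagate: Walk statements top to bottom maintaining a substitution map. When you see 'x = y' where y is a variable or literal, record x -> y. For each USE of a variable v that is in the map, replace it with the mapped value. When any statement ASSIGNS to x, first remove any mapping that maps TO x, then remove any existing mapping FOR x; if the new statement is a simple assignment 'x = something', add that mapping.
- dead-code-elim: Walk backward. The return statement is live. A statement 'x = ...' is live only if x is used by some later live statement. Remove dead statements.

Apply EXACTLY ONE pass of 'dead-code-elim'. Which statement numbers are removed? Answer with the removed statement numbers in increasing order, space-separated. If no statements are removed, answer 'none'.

Answer: 1 2 3 4 6

Derivation:
Backward liveness scan:
Stmt 1 't = 5': DEAD (t not in live set [])
Stmt 2 'z = t': DEAD (z not in live set [])
Stmt 3 'c = 1': DEAD (c not in live set [])
Stmt 4 'a = 8': DEAD (a not in live set [])
Stmt 5 'y = 0 - 4': KEEP (y is live); live-in = []
Stmt 6 'x = y - 0': DEAD (x not in live set ['y'])
Stmt 7 'return y': KEEP (return); live-in = ['y']
Removed statement numbers: [1, 2, 3, 4, 6]
Surviving IR:
  y = 0 - 4
  return y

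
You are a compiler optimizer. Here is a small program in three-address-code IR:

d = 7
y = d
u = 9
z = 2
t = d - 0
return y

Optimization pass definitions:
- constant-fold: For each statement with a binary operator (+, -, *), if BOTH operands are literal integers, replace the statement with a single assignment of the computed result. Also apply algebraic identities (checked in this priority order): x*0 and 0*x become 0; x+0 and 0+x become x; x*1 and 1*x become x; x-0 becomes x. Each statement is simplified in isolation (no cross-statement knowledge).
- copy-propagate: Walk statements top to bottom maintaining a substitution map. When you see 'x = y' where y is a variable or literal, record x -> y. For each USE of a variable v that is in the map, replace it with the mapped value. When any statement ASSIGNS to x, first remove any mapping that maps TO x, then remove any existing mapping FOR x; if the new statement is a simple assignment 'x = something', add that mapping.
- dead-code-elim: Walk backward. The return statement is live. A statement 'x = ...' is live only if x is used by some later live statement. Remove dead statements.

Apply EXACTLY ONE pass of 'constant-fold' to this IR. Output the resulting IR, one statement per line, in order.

Answer: d = 7
y = d
u = 9
z = 2
t = d
return y

Derivation:
Applying constant-fold statement-by-statement:
  [1] d = 7  (unchanged)
  [2] y = d  (unchanged)
  [3] u = 9  (unchanged)
  [4] z = 2  (unchanged)
  [5] t = d - 0  -> t = d
  [6] return y  (unchanged)
Result (6 stmts):
  d = 7
  y = d
  u = 9
  z = 2
  t = d
  return y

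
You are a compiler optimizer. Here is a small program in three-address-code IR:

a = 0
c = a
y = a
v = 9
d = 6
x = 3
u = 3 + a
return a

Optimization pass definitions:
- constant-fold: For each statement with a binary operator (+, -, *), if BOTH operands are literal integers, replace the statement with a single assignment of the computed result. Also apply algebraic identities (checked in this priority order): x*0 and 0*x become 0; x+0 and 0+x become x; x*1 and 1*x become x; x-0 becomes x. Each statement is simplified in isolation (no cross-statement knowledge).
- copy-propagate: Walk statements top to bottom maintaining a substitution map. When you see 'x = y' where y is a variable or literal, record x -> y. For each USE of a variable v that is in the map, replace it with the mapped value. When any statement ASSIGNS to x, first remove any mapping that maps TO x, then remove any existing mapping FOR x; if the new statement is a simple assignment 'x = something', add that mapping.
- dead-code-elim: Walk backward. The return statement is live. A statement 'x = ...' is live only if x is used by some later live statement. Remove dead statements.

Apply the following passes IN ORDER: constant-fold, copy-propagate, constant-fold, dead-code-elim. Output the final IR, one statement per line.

Answer: return 0

Derivation:
Initial IR:
  a = 0
  c = a
  y = a
  v = 9
  d = 6
  x = 3
  u = 3 + a
  return a
After constant-fold (8 stmts):
  a = 0
  c = a
  y = a
  v = 9
  d = 6
  x = 3
  u = 3 + a
  return a
After copy-propagate (8 stmts):
  a = 0
  c = 0
  y = 0
  v = 9
  d = 6
  x = 3
  u = 3 + 0
  return 0
After constant-fold (8 stmts):
  a = 0
  c = 0
  y = 0
  v = 9
  d = 6
  x = 3
  u = 3
  return 0
After dead-code-elim (1 stmts):
  return 0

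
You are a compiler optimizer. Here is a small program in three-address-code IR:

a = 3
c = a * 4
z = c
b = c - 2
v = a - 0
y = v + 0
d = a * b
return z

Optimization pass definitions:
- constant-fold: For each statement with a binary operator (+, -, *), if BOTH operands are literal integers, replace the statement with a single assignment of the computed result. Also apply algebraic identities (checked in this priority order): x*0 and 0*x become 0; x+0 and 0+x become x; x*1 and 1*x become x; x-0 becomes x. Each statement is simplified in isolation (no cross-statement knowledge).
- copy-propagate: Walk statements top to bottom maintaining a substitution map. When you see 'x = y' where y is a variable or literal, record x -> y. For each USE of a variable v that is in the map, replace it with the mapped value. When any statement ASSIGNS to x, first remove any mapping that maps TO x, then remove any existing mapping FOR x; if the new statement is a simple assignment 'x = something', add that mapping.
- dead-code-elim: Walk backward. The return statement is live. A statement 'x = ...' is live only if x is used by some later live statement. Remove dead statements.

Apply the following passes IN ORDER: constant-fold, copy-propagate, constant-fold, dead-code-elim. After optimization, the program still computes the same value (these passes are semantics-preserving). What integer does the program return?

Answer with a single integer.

Answer: 12

Derivation:
Initial IR:
  a = 3
  c = a * 4
  z = c
  b = c - 2
  v = a - 0
  y = v + 0
  d = a * b
  return z
After constant-fold (8 stmts):
  a = 3
  c = a * 4
  z = c
  b = c - 2
  v = a
  y = v
  d = a * b
  return z
After copy-propagate (8 stmts):
  a = 3
  c = 3 * 4
  z = c
  b = c - 2
  v = 3
  y = 3
  d = 3 * b
  return c
After constant-fold (8 stmts):
  a = 3
  c = 12
  z = c
  b = c - 2
  v = 3
  y = 3
  d = 3 * b
  return c
After dead-code-elim (2 stmts):
  c = 12
  return c
Evaluate:
  a = 3  =>  a = 3
  c = a * 4  =>  c = 12
  z = c  =>  z = 12
  b = c - 2  =>  b = 10
  v = a - 0  =>  v = 3
  y = v + 0  =>  y = 3
  d = a * b  =>  d = 30
  return z = 12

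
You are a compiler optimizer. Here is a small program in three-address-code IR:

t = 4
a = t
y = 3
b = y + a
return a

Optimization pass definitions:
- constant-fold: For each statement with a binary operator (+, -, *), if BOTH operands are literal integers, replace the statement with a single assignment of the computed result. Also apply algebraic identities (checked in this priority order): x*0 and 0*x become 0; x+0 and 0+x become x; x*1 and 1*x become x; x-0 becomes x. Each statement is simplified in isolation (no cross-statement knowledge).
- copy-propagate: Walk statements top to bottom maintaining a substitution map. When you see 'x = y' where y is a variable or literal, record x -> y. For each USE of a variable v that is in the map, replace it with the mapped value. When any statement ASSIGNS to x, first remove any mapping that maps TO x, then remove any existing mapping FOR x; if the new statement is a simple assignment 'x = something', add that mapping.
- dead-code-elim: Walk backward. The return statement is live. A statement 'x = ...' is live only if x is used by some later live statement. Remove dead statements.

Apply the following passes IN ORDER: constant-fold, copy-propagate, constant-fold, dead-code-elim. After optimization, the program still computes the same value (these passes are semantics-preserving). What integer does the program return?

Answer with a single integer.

Answer: 4

Derivation:
Initial IR:
  t = 4
  a = t
  y = 3
  b = y + a
  return a
After constant-fold (5 stmts):
  t = 4
  a = t
  y = 3
  b = y + a
  return a
After copy-propagate (5 stmts):
  t = 4
  a = 4
  y = 3
  b = 3 + 4
  return 4
After constant-fold (5 stmts):
  t = 4
  a = 4
  y = 3
  b = 7
  return 4
After dead-code-elim (1 stmts):
  return 4
Evaluate:
  t = 4  =>  t = 4
  a = t  =>  a = 4
  y = 3  =>  y = 3
  b = y + a  =>  b = 7
  return a = 4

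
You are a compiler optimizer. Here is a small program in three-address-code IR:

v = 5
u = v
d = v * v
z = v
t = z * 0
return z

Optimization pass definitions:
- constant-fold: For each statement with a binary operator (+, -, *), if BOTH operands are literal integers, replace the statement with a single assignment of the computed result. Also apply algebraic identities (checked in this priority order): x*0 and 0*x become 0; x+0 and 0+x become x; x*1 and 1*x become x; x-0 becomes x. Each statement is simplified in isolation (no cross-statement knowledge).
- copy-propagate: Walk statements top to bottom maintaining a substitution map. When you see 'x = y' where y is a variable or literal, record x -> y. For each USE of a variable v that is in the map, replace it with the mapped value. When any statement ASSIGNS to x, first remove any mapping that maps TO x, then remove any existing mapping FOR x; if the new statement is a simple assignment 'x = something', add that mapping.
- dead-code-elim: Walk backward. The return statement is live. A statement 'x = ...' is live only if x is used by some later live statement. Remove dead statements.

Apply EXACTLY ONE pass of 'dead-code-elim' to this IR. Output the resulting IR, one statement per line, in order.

Applying dead-code-elim statement-by-statement:
  [6] return z  -> KEEP (return); live=['z']
  [5] t = z * 0  -> DEAD (t not live)
  [4] z = v  -> KEEP; live=['v']
  [3] d = v * v  -> DEAD (d not live)
  [2] u = v  -> DEAD (u not live)
  [1] v = 5  -> KEEP; live=[]
Result (3 stmts):
  v = 5
  z = v
  return z

Answer: v = 5
z = v
return z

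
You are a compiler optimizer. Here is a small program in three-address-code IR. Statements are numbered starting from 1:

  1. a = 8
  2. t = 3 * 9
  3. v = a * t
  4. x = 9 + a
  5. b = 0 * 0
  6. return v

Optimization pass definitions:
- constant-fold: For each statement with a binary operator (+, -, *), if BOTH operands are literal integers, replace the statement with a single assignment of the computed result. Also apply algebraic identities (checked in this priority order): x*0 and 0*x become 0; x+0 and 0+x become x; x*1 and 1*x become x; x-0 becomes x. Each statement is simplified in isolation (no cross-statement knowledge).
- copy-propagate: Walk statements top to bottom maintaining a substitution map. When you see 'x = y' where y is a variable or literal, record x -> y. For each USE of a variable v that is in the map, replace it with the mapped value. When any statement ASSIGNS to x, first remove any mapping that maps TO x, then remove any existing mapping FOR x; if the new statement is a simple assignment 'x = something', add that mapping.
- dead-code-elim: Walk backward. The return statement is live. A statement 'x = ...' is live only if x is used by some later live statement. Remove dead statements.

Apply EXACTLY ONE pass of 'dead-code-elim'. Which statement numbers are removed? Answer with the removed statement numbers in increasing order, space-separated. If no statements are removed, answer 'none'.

Answer: 4 5

Derivation:
Backward liveness scan:
Stmt 1 'a = 8': KEEP (a is live); live-in = []
Stmt 2 't = 3 * 9': KEEP (t is live); live-in = ['a']
Stmt 3 'v = a * t': KEEP (v is live); live-in = ['a', 't']
Stmt 4 'x = 9 + a': DEAD (x not in live set ['v'])
Stmt 5 'b = 0 * 0': DEAD (b not in live set ['v'])
Stmt 6 'return v': KEEP (return); live-in = ['v']
Removed statement numbers: [4, 5]
Surviving IR:
  a = 8
  t = 3 * 9
  v = a * t
  return v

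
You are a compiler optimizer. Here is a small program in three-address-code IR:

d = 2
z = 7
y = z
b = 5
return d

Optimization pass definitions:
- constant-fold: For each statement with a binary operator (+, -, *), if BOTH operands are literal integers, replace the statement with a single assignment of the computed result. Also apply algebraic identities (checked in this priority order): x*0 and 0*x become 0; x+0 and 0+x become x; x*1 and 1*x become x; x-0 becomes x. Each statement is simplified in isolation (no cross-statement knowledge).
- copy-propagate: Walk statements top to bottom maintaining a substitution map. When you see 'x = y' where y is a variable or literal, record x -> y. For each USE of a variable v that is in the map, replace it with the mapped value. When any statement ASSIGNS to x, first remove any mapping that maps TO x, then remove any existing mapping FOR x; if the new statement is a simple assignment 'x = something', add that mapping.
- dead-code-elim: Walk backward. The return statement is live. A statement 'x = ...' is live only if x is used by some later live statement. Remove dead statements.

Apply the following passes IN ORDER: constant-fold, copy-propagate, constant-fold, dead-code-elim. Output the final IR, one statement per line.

Initial IR:
  d = 2
  z = 7
  y = z
  b = 5
  return d
After constant-fold (5 stmts):
  d = 2
  z = 7
  y = z
  b = 5
  return d
After copy-propagate (5 stmts):
  d = 2
  z = 7
  y = 7
  b = 5
  return 2
After constant-fold (5 stmts):
  d = 2
  z = 7
  y = 7
  b = 5
  return 2
After dead-code-elim (1 stmts):
  return 2

Answer: return 2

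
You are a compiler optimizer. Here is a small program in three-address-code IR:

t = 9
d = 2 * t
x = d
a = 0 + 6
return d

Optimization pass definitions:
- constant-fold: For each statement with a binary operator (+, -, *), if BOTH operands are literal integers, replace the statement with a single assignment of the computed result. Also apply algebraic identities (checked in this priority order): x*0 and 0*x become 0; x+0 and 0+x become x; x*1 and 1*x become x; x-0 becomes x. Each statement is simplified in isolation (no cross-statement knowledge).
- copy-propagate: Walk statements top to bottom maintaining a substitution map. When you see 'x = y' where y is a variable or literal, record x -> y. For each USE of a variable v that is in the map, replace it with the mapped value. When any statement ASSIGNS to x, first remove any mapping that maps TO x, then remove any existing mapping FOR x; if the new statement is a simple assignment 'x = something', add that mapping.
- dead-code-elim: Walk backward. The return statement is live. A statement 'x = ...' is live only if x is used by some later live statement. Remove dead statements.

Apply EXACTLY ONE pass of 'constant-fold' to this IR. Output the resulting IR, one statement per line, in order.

Applying constant-fold statement-by-statement:
  [1] t = 9  (unchanged)
  [2] d = 2 * t  (unchanged)
  [3] x = d  (unchanged)
  [4] a = 0 + 6  -> a = 6
  [5] return d  (unchanged)
Result (5 stmts):
  t = 9
  d = 2 * t
  x = d
  a = 6
  return d

Answer: t = 9
d = 2 * t
x = d
a = 6
return d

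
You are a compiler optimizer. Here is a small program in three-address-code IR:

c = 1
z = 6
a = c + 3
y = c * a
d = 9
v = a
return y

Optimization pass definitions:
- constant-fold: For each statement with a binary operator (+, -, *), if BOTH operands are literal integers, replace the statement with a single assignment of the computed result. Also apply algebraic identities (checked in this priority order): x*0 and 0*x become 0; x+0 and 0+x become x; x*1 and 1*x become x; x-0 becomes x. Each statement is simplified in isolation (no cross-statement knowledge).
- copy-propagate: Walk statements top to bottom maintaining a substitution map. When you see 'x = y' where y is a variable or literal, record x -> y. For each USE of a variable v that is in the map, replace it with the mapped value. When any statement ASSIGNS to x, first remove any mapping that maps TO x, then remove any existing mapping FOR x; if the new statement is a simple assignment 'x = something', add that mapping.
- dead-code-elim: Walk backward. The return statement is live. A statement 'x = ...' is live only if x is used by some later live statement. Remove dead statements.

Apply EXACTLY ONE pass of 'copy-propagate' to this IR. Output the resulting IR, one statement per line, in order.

Applying copy-propagate statement-by-statement:
  [1] c = 1  (unchanged)
  [2] z = 6  (unchanged)
  [3] a = c + 3  -> a = 1 + 3
  [4] y = c * a  -> y = 1 * a
  [5] d = 9  (unchanged)
  [6] v = a  (unchanged)
  [7] return y  (unchanged)
Result (7 stmts):
  c = 1
  z = 6
  a = 1 + 3
  y = 1 * a
  d = 9
  v = a
  return y

Answer: c = 1
z = 6
a = 1 + 3
y = 1 * a
d = 9
v = a
return y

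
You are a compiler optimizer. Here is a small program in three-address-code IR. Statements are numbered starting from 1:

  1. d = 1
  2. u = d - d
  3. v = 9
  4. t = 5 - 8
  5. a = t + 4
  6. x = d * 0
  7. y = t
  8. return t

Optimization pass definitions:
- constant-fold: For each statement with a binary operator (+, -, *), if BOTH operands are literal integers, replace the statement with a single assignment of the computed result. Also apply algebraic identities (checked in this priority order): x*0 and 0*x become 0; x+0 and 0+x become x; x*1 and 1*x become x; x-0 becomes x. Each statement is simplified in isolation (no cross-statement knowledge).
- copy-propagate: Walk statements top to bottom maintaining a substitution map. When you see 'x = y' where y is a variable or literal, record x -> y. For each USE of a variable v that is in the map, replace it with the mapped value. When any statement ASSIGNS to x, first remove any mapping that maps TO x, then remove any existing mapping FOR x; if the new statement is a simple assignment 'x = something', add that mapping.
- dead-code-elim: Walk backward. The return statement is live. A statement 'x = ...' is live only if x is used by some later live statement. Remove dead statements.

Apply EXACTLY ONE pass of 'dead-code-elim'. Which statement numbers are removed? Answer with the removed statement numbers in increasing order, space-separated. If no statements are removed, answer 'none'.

Answer: 1 2 3 5 6 7

Derivation:
Backward liveness scan:
Stmt 1 'd = 1': DEAD (d not in live set [])
Stmt 2 'u = d - d': DEAD (u not in live set [])
Stmt 3 'v = 9': DEAD (v not in live set [])
Stmt 4 't = 5 - 8': KEEP (t is live); live-in = []
Stmt 5 'a = t + 4': DEAD (a not in live set ['t'])
Stmt 6 'x = d * 0': DEAD (x not in live set ['t'])
Stmt 7 'y = t': DEAD (y not in live set ['t'])
Stmt 8 'return t': KEEP (return); live-in = ['t']
Removed statement numbers: [1, 2, 3, 5, 6, 7]
Surviving IR:
  t = 5 - 8
  return t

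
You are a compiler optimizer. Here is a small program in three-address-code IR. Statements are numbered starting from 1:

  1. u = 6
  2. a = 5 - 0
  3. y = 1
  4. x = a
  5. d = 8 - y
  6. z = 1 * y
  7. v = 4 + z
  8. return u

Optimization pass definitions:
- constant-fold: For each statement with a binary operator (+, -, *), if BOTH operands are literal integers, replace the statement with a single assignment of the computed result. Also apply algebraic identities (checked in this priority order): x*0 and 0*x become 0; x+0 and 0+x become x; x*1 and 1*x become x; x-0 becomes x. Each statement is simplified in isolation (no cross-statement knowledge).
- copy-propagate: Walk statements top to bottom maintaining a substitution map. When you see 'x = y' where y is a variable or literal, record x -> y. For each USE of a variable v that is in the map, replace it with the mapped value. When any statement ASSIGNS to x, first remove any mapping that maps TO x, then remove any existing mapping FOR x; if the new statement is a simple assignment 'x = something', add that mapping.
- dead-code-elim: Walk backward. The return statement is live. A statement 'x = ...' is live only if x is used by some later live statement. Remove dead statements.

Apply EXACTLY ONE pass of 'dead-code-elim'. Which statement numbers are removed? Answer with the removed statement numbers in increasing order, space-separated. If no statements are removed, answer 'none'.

Backward liveness scan:
Stmt 1 'u = 6': KEEP (u is live); live-in = []
Stmt 2 'a = 5 - 0': DEAD (a not in live set ['u'])
Stmt 3 'y = 1': DEAD (y not in live set ['u'])
Stmt 4 'x = a': DEAD (x not in live set ['u'])
Stmt 5 'd = 8 - y': DEAD (d not in live set ['u'])
Stmt 6 'z = 1 * y': DEAD (z not in live set ['u'])
Stmt 7 'v = 4 + z': DEAD (v not in live set ['u'])
Stmt 8 'return u': KEEP (return); live-in = ['u']
Removed statement numbers: [2, 3, 4, 5, 6, 7]
Surviving IR:
  u = 6
  return u

Answer: 2 3 4 5 6 7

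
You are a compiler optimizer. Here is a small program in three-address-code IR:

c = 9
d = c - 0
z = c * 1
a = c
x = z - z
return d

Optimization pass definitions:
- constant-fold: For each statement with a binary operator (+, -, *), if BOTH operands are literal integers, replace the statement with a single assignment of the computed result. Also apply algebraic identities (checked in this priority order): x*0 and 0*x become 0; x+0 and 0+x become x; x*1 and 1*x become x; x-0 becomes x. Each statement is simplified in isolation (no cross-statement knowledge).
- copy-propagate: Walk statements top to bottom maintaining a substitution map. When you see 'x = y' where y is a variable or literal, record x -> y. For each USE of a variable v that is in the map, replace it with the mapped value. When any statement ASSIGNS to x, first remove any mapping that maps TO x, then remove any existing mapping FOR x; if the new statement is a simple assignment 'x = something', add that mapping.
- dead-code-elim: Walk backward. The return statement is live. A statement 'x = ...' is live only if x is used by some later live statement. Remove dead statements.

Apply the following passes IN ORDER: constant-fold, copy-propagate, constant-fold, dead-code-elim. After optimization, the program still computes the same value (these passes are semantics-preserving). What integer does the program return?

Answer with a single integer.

Initial IR:
  c = 9
  d = c - 0
  z = c * 1
  a = c
  x = z - z
  return d
After constant-fold (6 stmts):
  c = 9
  d = c
  z = c
  a = c
  x = z - z
  return d
After copy-propagate (6 stmts):
  c = 9
  d = 9
  z = 9
  a = 9
  x = 9 - 9
  return 9
After constant-fold (6 stmts):
  c = 9
  d = 9
  z = 9
  a = 9
  x = 0
  return 9
After dead-code-elim (1 stmts):
  return 9
Evaluate:
  c = 9  =>  c = 9
  d = c - 0  =>  d = 9
  z = c * 1  =>  z = 9
  a = c  =>  a = 9
  x = z - z  =>  x = 0
  return d = 9

Answer: 9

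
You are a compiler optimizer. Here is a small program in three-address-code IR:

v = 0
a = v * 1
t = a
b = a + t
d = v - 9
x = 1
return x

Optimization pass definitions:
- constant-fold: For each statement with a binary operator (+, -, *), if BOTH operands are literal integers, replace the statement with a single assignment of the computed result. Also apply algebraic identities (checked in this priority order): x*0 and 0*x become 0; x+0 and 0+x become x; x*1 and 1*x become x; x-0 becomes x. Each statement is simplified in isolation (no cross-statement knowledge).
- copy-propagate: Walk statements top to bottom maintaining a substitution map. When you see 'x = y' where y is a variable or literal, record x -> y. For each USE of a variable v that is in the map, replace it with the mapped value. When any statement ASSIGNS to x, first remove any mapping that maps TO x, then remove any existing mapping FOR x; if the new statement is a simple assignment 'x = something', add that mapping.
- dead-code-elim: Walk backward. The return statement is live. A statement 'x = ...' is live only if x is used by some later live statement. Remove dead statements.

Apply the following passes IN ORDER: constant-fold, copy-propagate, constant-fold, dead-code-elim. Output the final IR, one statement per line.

Initial IR:
  v = 0
  a = v * 1
  t = a
  b = a + t
  d = v - 9
  x = 1
  return x
After constant-fold (7 stmts):
  v = 0
  a = v
  t = a
  b = a + t
  d = v - 9
  x = 1
  return x
After copy-propagate (7 stmts):
  v = 0
  a = 0
  t = 0
  b = 0 + 0
  d = 0 - 9
  x = 1
  return 1
After constant-fold (7 stmts):
  v = 0
  a = 0
  t = 0
  b = 0
  d = -9
  x = 1
  return 1
After dead-code-elim (1 stmts):
  return 1

Answer: return 1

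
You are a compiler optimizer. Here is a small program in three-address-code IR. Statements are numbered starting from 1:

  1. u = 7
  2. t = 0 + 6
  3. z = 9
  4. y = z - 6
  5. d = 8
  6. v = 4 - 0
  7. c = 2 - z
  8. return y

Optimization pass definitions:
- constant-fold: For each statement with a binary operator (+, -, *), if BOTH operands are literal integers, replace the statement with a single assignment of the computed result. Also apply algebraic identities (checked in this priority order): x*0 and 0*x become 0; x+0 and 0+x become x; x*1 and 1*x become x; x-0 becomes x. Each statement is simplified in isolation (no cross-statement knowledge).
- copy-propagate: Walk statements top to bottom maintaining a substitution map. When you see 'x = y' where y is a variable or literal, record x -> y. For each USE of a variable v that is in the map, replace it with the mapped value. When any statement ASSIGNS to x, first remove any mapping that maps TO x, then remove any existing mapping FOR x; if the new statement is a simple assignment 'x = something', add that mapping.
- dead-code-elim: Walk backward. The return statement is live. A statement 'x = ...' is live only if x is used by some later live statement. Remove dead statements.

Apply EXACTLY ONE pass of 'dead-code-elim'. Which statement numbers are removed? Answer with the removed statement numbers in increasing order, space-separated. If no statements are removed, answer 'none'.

Answer: 1 2 5 6 7

Derivation:
Backward liveness scan:
Stmt 1 'u = 7': DEAD (u not in live set [])
Stmt 2 't = 0 + 6': DEAD (t not in live set [])
Stmt 3 'z = 9': KEEP (z is live); live-in = []
Stmt 4 'y = z - 6': KEEP (y is live); live-in = ['z']
Stmt 5 'd = 8': DEAD (d not in live set ['y'])
Stmt 6 'v = 4 - 0': DEAD (v not in live set ['y'])
Stmt 7 'c = 2 - z': DEAD (c not in live set ['y'])
Stmt 8 'return y': KEEP (return); live-in = ['y']
Removed statement numbers: [1, 2, 5, 6, 7]
Surviving IR:
  z = 9
  y = z - 6
  return y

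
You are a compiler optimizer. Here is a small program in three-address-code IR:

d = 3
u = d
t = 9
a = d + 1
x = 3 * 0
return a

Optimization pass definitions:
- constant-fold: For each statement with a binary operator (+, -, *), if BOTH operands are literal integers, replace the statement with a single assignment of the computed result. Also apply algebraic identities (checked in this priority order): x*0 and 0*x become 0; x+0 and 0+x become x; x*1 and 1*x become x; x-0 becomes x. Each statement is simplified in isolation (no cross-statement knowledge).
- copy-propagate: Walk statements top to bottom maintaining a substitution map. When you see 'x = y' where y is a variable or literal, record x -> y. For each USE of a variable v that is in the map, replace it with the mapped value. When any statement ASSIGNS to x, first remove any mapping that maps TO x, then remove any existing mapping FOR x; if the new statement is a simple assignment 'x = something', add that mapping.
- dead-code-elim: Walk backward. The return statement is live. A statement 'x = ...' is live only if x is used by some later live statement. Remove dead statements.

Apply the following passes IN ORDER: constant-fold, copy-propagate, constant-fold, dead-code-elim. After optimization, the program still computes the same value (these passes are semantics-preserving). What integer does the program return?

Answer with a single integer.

Initial IR:
  d = 3
  u = d
  t = 9
  a = d + 1
  x = 3 * 0
  return a
After constant-fold (6 stmts):
  d = 3
  u = d
  t = 9
  a = d + 1
  x = 0
  return a
After copy-propagate (6 stmts):
  d = 3
  u = 3
  t = 9
  a = 3 + 1
  x = 0
  return a
After constant-fold (6 stmts):
  d = 3
  u = 3
  t = 9
  a = 4
  x = 0
  return a
After dead-code-elim (2 stmts):
  a = 4
  return a
Evaluate:
  d = 3  =>  d = 3
  u = d  =>  u = 3
  t = 9  =>  t = 9
  a = d + 1  =>  a = 4
  x = 3 * 0  =>  x = 0
  return a = 4

Answer: 4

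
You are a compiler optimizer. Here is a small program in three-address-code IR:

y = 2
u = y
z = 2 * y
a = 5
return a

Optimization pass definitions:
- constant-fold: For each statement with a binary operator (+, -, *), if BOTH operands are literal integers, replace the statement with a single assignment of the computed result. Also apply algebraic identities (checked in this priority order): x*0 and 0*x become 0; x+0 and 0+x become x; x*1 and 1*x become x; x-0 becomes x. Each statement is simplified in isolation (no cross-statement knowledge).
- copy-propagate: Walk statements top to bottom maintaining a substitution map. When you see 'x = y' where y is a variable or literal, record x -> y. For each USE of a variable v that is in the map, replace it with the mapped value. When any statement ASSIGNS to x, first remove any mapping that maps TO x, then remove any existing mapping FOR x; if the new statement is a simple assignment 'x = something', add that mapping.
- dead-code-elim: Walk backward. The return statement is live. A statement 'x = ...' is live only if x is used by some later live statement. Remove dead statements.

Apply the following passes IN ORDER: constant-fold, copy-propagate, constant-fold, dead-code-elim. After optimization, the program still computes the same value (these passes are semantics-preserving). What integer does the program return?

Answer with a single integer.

Answer: 5

Derivation:
Initial IR:
  y = 2
  u = y
  z = 2 * y
  a = 5
  return a
After constant-fold (5 stmts):
  y = 2
  u = y
  z = 2 * y
  a = 5
  return a
After copy-propagate (5 stmts):
  y = 2
  u = 2
  z = 2 * 2
  a = 5
  return 5
After constant-fold (5 stmts):
  y = 2
  u = 2
  z = 4
  a = 5
  return 5
After dead-code-elim (1 stmts):
  return 5
Evaluate:
  y = 2  =>  y = 2
  u = y  =>  u = 2
  z = 2 * y  =>  z = 4
  a = 5  =>  a = 5
  return a = 5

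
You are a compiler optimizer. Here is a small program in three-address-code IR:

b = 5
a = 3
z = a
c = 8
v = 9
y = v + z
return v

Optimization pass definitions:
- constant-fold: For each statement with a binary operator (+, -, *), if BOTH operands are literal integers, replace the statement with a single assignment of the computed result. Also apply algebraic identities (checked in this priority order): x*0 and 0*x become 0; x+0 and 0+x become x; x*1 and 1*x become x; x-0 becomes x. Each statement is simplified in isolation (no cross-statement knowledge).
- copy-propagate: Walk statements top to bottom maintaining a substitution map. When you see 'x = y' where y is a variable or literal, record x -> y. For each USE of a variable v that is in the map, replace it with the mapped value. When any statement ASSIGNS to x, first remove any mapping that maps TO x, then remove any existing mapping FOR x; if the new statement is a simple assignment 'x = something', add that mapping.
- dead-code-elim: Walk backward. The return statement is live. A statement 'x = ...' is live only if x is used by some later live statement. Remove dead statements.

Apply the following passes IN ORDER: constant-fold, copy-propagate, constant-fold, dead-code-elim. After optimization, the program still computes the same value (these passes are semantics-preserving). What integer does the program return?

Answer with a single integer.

Answer: 9

Derivation:
Initial IR:
  b = 5
  a = 3
  z = a
  c = 8
  v = 9
  y = v + z
  return v
After constant-fold (7 stmts):
  b = 5
  a = 3
  z = a
  c = 8
  v = 9
  y = v + z
  return v
After copy-propagate (7 stmts):
  b = 5
  a = 3
  z = 3
  c = 8
  v = 9
  y = 9 + 3
  return 9
After constant-fold (7 stmts):
  b = 5
  a = 3
  z = 3
  c = 8
  v = 9
  y = 12
  return 9
After dead-code-elim (1 stmts):
  return 9
Evaluate:
  b = 5  =>  b = 5
  a = 3  =>  a = 3
  z = a  =>  z = 3
  c = 8  =>  c = 8
  v = 9  =>  v = 9
  y = v + z  =>  y = 12
  return v = 9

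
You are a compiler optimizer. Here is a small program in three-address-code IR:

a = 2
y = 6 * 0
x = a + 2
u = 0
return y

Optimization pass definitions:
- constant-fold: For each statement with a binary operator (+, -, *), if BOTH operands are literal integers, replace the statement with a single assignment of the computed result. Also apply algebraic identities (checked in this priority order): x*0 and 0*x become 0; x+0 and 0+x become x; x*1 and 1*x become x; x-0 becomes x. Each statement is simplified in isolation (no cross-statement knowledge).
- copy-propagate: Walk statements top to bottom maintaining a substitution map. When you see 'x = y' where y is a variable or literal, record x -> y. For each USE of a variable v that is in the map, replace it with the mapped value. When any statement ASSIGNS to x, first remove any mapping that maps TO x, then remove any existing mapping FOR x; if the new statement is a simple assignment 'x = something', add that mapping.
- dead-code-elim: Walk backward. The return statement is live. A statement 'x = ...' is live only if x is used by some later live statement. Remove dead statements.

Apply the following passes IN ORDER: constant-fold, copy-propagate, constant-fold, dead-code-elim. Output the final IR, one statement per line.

Answer: return 0

Derivation:
Initial IR:
  a = 2
  y = 6 * 0
  x = a + 2
  u = 0
  return y
After constant-fold (5 stmts):
  a = 2
  y = 0
  x = a + 2
  u = 0
  return y
After copy-propagate (5 stmts):
  a = 2
  y = 0
  x = 2 + 2
  u = 0
  return 0
After constant-fold (5 stmts):
  a = 2
  y = 0
  x = 4
  u = 0
  return 0
After dead-code-elim (1 stmts):
  return 0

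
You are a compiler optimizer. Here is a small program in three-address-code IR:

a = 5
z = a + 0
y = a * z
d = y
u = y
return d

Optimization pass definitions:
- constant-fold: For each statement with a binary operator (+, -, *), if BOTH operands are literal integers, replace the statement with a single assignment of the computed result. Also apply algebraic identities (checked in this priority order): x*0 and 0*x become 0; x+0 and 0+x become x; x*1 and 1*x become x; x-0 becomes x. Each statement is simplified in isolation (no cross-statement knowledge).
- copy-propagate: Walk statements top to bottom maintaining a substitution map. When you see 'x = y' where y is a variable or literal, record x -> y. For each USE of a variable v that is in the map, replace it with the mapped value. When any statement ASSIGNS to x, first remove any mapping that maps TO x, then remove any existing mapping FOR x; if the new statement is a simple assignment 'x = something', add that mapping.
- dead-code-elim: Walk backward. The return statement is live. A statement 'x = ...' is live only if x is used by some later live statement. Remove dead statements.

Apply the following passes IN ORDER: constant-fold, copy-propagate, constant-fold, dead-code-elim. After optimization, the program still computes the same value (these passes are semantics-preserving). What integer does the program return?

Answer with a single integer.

Initial IR:
  a = 5
  z = a + 0
  y = a * z
  d = y
  u = y
  return d
After constant-fold (6 stmts):
  a = 5
  z = a
  y = a * z
  d = y
  u = y
  return d
After copy-propagate (6 stmts):
  a = 5
  z = 5
  y = 5 * 5
  d = y
  u = y
  return y
After constant-fold (6 stmts):
  a = 5
  z = 5
  y = 25
  d = y
  u = y
  return y
After dead-code-elim (2 stmts):
  y = 25
  return y
Evaluate:
  a = 5  =>  a = 5
  z = a + 0  =>  z = 5
  y = a * z  =>  y = 25
  d = y  =>  d = 25
  u = y  =>  u = 25
  return d = 25

Answer: 25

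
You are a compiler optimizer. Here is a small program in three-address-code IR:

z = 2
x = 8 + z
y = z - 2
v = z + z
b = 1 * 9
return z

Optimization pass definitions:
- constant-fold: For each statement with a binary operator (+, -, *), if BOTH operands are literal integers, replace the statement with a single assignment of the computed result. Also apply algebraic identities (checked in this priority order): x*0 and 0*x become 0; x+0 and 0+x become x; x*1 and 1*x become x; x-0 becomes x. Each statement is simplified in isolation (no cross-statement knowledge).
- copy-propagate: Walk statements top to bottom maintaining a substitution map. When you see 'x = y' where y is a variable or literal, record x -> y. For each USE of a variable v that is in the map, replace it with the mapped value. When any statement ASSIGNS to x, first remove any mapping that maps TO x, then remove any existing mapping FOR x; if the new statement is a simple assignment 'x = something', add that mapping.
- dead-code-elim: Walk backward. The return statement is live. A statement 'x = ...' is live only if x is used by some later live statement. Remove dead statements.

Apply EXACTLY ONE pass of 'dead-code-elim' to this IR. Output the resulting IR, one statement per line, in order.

Applying dead-code-elim statement-by-statement:
  [6] return z  -> KEEP (return); live=['z']
  [5] b = 1 * 9  -> DEAD (b not live)
  [4] v = z + z  -> DEAD (v not live)
  [3] y = z - 2  -> DEAD (y not live)
  [2] x = 8 + z  -> DEAD (x not live)
  [1] z = 2  -> KEEP; live=[]
Result (2 stmts):
  z = 2
  return z

Answer: z = 2
return z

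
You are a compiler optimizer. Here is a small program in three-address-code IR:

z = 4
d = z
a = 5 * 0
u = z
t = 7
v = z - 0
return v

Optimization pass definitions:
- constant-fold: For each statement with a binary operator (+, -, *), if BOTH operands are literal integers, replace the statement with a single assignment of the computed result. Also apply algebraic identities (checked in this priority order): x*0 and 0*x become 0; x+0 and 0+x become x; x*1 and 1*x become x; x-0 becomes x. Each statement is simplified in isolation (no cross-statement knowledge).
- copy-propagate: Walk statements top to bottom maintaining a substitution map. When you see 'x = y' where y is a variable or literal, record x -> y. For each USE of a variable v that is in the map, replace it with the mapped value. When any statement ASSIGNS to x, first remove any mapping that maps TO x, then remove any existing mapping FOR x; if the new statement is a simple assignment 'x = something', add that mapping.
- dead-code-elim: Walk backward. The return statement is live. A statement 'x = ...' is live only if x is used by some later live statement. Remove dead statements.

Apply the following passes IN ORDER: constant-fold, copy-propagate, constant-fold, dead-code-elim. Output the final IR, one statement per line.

Initial IR:
  z = 4
  d = z
  a = 5 * 0
  u = z
  t = 7
  v = z - 0
  return v
After constant-fold (7 stmts):
  z = 4
  d = z
  a = 0
  u = z
  t = 7
  v = z
  return v
After copy-propagate (7 stmts):
  z = 4
  d = 4
  a = 0
  u = 4
  t = 7
  v = 4
  return 4
After constant-fold (7 stmts):
  z = 4
  d = 4
  a = 0
  u = 4
  t = 7
  v = 4
  return 4
After dead-code-elim (1 stmts):
  return 4

Answer: return 4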